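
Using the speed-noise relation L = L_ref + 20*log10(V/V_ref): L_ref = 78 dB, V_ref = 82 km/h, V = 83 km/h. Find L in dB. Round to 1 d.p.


V/V_ref = 83 / 82 = 1.012195
log10(1.012195) = 0.005264
20 * 0.005264 = 0.1053
L = 78 + 0.1053 = 78.1 dB

78.1


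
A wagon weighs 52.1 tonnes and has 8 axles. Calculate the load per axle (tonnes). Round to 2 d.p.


Load per axle = total weight / number of axles
Load = 52.1 / 8
Load = 6.51 tonnes

6.51


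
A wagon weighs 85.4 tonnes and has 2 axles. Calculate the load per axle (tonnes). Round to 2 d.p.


Load per axle = total weight / number of axles
Load = 85.4 / 2
Load = 42.70 tonnes

42.70


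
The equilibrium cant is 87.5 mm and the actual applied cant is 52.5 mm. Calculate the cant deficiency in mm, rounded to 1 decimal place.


Cant deficiency = equilibrium cant - actual cant
CD = 87.5 - 52.5
CD = 35.0 mm

35.0


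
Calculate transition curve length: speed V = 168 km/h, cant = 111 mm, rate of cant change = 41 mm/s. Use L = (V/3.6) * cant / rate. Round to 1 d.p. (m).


Convert speed: V = 168 / 3.6 = 46.6667 m/s
L = 46.6667 * 111 / 41
L = 5180.0 / 41
L = 126.3 m

126.3


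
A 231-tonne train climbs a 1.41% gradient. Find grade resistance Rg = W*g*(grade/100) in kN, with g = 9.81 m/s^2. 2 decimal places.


Rg = W * 9.81 * grade / 100
Rg = 231 * 9.81 * 1.41 / 100
Rg = 2266.11 * 0.0141
Rg = 31.95 kN

31.95


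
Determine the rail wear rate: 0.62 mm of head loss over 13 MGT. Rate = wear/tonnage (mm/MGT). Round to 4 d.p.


Wear rate = total wear / cumulative tonnage
Rate = 0.62 / 13
Rate = 0.0477 mm/MGT

0.0477


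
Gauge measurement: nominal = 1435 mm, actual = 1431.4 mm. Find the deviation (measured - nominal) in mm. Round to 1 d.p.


Deviation = measured - nominal
Deviation = 1431.4 - 1435
Deviation = -3.6 mm

-3.6


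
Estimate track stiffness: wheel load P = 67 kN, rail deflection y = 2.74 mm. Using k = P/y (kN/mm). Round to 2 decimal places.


Track stiffness k = P / y
k = 67 / 2.74
k = 24.45 kN/mm

24.45


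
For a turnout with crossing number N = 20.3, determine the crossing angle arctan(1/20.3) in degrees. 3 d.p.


1/N = 1/20.3 = 0.049261
angle = arctan(0.049261) = 0.049221 rad
angle = 0.049221 * 180/pi = 2.820 degrees

2.820


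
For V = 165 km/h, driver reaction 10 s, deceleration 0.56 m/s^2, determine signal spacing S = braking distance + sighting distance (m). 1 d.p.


V = 165 / 3.6 = 45.8333 m/s
Braking distance = 45.8333^2 / (2*0.56) = 1875.62 m
Sighting distance = 45.8333 * 10 = 458.3333 m
S = 1875.62 + 458.3333 = 2334.0 m

2334.0


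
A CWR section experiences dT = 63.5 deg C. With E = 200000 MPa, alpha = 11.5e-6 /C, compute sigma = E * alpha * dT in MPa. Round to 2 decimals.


sigma = E * alpha * dT
sigma = 200000 * 11.5e-6 * 63.5
sigma = 2.3 * 63.5
sigma = 146.05 MPa

146.05


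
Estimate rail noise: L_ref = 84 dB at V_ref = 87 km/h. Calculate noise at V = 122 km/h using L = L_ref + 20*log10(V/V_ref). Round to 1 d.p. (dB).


V/V_ref = 122 / 87 = 1.402299
log10(1.402299) = 0.146841
20 * 0.146841 = 2.9368
L = 84 + 2.9368 = 86.9 dB

86.9


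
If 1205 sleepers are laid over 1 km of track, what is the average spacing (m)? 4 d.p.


Spacing = 1000 m / number of sleepers
Spacing = 1000 / 1205
Spacing = 0.8299 m

0.8299


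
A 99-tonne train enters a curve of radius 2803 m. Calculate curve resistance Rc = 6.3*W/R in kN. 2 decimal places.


Rc = 6.3 * W / R
Rc = 6.3 * 99 / 2803
Rc = 623.7 / 2803
Rc = 0.22 kN

0.22


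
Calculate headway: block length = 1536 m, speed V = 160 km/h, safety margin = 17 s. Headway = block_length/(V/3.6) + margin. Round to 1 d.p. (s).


V = 160 / 3.6 = 44.4444 m/s
Block traversal time = 1536 / 44.4444 = 34.56 s
Headway = 34.56 + 17
Headway = 51.6 s

51.6


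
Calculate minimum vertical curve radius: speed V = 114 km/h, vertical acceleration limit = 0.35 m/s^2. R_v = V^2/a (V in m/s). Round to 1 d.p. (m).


Convert speed: V = 114 / 3.6 = 31.6667 m/s
V^2 = 1002.7778 m^2/s^2
R_v = 1002.7778 / 0.35
R_v = 2865.1 m

2865.1


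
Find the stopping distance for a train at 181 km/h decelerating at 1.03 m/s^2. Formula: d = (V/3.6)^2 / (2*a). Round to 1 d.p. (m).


Convert speed: V = 181 / 3.6 = 50.2778 m/s
V^2 = 2527.8549
d = 2527.8549 / (2 * 1.03)
d = 2527.8549 / 2.06
d = 1227.1 m

1227.1


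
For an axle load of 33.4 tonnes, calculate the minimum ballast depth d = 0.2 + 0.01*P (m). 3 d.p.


d = 0.2 + 0.01 * 33.4
d = 0.2 + 0.334
d = 0.534 m

0.534


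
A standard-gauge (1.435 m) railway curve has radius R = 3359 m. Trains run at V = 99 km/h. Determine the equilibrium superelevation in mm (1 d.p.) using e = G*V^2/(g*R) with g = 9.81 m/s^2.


Convert speed: V = 99 / 3.6 = 27.5 m/s
Apply formula: e = 1.435 * 27.5^2 / (9.81 * 3359)
e = 1.435 * 756.25 / 32951.79
e = 0.032934 m = 32.9 mm

32.9


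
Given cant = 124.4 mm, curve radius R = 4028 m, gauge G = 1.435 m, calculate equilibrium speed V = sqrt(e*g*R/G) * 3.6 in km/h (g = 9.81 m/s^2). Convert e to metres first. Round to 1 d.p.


Convert cant: e = 124.4 mm = 0.1244 m
V_ms = sqrt(0.1244 * 9.81 * 4028 / 1.435)
V_ms = sqrt(3425.523479) = 58.528 m/s
V = 58.528 * 3.6 = 210.7 km/h

210.7


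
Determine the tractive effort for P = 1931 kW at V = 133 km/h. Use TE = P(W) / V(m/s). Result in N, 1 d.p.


Convert: P = 1931 kW = 1931000 W
V = 133 / 3.6 = 36.9444 m/s
TE = 1931000 / 36.9444
TE = 52267.7 N

52267.7


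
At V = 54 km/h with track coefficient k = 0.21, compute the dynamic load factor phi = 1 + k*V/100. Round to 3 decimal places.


phi = 1 + k * V / 100
phi = 1 + 0.21 * 54 / 100
phi = 1 + 0.1134
phi = 1.113

1.113


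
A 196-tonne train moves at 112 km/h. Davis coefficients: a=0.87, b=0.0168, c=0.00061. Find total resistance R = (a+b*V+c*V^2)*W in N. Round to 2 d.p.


b*V = 0.0168 * 112 = 1.8816
c*V^2 = 0.00061 * 12544 = 7.65184
R_per_t = 0.87 + 1.8816 + 7.65184 = 10.40344 N/t
R_total = 10.40344 * 196 = 2039.07 N

2039.07


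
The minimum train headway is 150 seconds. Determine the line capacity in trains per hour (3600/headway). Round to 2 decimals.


Capacity = 3600 / headway
Capacity = 3600 / 150
Capacity = 24.00 trains/hour

24.00


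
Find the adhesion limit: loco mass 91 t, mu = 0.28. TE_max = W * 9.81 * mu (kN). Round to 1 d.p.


TE_max = W * g * mu
TE_max = 91 * 9.81 * 0.28
TE_max = 892.71 * 0.28
TE_max = 250.0 kN

250.0


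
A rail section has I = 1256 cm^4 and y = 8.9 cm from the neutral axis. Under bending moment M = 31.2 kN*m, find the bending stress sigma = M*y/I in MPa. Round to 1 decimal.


Convert units:
M = 31.2 kN*m = 31200000 N*mm
y = 8.9 cm = 89 mm
I = 1256 cm^4 = 12560000 mm^4
sigma = 31200000 * 89 / 12560000
sigma = 221.1 MPa

221.1


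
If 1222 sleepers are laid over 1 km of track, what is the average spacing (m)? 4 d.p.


Spacing = 1000 m / number of sleepers
Spacing = 1000 / 1222
Spacing = 0.8183 m

0.8183


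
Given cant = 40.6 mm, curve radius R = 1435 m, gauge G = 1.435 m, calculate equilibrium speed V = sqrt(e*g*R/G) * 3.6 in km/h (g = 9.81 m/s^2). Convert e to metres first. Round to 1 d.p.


Convert cant: e = 40.6 mm = 0.0406 m
V_ms = sqrt(0.0406 * 9.81 * 1435 / 1.435)
V_ms = sqrt(398.286) = 19.9571 m/s
V = 19.9571 * 3.6 = 71.8 km/h

71.8


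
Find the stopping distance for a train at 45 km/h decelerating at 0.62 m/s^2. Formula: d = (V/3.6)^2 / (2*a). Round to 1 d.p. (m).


Convert speed: V = 45 / 3.6 = 12.5 m/s
V^2 = 156.25
d = 156.25 / (2 * 0.62)
d = 156.25 / 1.24
d = 126.0 m

126.0


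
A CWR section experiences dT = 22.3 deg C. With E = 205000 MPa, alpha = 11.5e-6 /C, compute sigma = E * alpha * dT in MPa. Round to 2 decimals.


sigma = E * alpha * dT
sigma = 205000 * 11.5e-6 * 22.3
sigma = 2.3575 * 22.3
sigma = 52.57 MPa

52.57


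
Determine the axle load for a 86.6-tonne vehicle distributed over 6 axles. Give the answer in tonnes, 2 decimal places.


Load per axle = total weight / number of axles
Load = 86.6 / 6
Load = 14.43 tonnes

14.43


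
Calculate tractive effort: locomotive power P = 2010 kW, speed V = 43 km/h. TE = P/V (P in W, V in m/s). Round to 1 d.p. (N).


Convert: P = 2010 kW = 2010000 W
V = 43 / 3.6 = 11.9444 m/s
TE = 2010000 / 11.9444
TE = 168279.1 N

168279.1


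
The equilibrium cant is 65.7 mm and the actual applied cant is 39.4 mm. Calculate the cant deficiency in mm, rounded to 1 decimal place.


Cant deficiency = equilibrium cant - actual cant
CD = 65.7 - 39.4
CD = 26.3 mm

26.3


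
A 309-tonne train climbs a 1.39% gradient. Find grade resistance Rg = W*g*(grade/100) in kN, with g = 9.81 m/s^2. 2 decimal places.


Rg = W * 9.81 * grade / 100
Rg = 309 * 9.81 * 1.39 / 100
Rg = 3031.29 * 0.0139
Rg = 42.13 kN

42.13


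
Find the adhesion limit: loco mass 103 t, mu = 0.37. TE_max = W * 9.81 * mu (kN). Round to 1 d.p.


TE_max = W * g * mu
TE_max = 103 * 9.81 * 0.37
TE_max = 1010.43 * 0.37
TE_max = 373.9 kN

373.9


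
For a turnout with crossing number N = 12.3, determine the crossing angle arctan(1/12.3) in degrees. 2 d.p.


1/N = 1/12.3 = 0.081301
angle = arctan(0.081301) = 0.081122 rad
angle = 0.081122 * 180/pi = 4.65 degrees

4.65


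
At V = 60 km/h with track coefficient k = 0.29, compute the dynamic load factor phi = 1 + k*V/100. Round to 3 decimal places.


phi = 1 + k * V / 100
phi = 1 + 0.29 * 60 / 100
phi = 1 + 0.174
phi = 1.174

1.174


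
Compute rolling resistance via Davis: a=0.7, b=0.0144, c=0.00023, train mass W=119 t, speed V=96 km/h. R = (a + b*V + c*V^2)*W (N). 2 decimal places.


b*V = 0.0144 * 96 = 1.3824
c*V^2 = 0.00023 * 9216 = 2.11968
R_per_t = 0.7 + 1.3824 + 2.11968 = 4.20208 N/t
R_total = 4.20208 * 119 = 500.05 N

500.05


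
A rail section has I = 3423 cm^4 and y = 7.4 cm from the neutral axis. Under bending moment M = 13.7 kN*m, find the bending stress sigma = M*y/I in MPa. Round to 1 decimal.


Convert units:
M = 13.7 kN*m = 13700000 N*mm
y = 7.4 cm = 74 mm
I = 3423 cm^4 = 34230000 mm^4
sigma = 13700000 * 74 / 34230000
sigma = 29.6 MPa

29.6


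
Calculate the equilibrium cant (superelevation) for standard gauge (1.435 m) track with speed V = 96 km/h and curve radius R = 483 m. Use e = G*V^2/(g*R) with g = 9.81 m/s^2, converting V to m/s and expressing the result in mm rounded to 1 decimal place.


Convert speed: V = 96 / 3.6 = 26.6667 m/s
Apply formula: e = 1.435 * 26.6667^2 / (9.81 * 483)
e = 1.435 * 711.1111 / 4738.23
e = 0.215364 m = 215.4 mm

215.4


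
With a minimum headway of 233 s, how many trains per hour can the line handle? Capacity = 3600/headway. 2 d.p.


Capacity = 3600 / headway
Capacity = 3600 / 233
Capacity = 15.45 trains/hour

15.45


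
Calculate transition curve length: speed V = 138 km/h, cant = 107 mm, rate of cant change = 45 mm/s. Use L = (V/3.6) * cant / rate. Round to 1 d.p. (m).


Convert speed: V = 138 / 3.6 = 38.3333 m/s
L = 38.3333 * 107 / 45
L = 4101.6667 / 45
L = 91.1 m

91.1


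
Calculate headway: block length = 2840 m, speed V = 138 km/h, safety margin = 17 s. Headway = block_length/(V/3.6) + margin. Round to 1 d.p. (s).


V = 138 / 3.6 = 38.3333 m/s
Block traversal time = 2840 / 38.3333 = 74.087 s
Headway = 74.087 + 17
Headway = 91.1 s

91.1


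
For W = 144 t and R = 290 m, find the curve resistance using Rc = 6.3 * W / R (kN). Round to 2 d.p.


Rc = 6.3 * W / R
Rc = 6.3 * 144 / 290
Rc = 907.2 / 290
Rc = 3.13 kN

3.13


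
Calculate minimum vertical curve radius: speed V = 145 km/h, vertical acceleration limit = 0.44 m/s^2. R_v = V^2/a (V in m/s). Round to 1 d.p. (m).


Convert speed: V = 145 / 3.6 = 40.2778 m/s
V^2 = 1622.2994 m^2/s^2
R_v = 1622.2994 / 0.44
R_v = 3687.0 m

3687.0


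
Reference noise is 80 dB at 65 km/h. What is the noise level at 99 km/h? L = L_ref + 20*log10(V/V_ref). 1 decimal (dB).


V/V_ref = 99 / 65 = 1.523077
log10(1.523077) = 0.182722
20 * 0.182722 = 3.6544
L = 80 + 3.6544 = 83.7 dB

83.7


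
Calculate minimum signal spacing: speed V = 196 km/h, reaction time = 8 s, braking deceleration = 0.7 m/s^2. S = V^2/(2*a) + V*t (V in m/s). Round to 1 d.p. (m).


V = 196 / 3.6 = 54.4444 m/s
Braking distance = 54.4444^2 / (2*0.7) = 2117.284 m
Sighting distance = 54.4444 * 8 = 435.5556 m
S = 2117.284 + 435.5556 = 2552.8 m

2552.8


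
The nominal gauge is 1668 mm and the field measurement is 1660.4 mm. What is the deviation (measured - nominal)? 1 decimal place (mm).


Deviation = measured - nominal
Deviation = 1660.4 - 1668
Deviation = -7.6 mm

-7.6


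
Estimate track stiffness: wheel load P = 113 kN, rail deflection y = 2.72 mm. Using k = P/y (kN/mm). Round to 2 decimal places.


Track stiffness k = P / y
k = 113 / 2.72
k = 41.54 kN/mm

41.54


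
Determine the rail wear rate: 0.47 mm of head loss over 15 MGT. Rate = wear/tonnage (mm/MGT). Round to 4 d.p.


Wear rate = total wear / cumulative tonnage
Rate = 0.47 / 15
Rate = 0.0313 mm/MGT

0.0313


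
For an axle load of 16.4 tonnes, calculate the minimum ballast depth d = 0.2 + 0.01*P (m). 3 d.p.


d = 0.2 + 0.01 * 16.4
d = 0.2 + 0.164
d = 0.364 m

0.364


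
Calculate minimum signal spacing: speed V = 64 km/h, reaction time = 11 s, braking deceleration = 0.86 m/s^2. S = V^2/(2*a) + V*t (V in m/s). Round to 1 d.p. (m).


V = 64 / 3.6 = 17.7778 m/s
Braking distance = 17.7778^2 / (2*0.86) = 183.7496 m
Sighting distance = 17.7778 * 11 = 195.5556 m
S = 183.7496 + 195.5556 = 379.3 m

379.3


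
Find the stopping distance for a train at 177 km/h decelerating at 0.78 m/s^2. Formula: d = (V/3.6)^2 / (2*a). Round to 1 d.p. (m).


Convert speed: V = 177 / 3.6 = 49.1667 m/s
V^2 = 2417.3611
d = 2417.3611 / (2 * 0.78)
d = 2417.3611 / 1.56
d = 1549.6 m

1549.6


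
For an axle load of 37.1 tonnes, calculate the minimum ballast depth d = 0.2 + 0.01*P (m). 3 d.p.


d = 0.2 + 0.01 * 37.1
d = 0.2 + 0.371
d = 0.571 m

0.571


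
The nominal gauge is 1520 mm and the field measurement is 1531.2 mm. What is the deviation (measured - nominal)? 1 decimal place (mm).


Deviation = measured - nominal
Deviation = 1531.2 - 1520
Deviation = 11.2 mm

11.2


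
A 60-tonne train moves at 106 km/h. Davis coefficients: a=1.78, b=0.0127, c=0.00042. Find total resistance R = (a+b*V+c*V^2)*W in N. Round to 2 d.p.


b*V = 0.0127 * 106 = 1.3462
c*V^2 = 0.00042 * 11236 = 4.71912
R_per_t = 1.78 + 1.3462 + 4.71912 = 7.84532 N/t
R_total = 7.84532 * 60 = 470.72 N

470.72


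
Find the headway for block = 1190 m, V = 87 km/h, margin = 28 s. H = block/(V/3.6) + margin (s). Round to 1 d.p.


V = 87 / 3.6 = 24.1667 m/s
Block traversal time = 1190 / 24.1667 = 49.2414 s
Headway = 49.2414 + 28
Headway = 77.2 s

77.2


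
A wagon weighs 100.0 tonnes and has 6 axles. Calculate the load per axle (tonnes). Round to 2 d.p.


Load per axle = total weight / number of axles
Load = 100.0 / 6
Load = 16.67 tonnes

16.67


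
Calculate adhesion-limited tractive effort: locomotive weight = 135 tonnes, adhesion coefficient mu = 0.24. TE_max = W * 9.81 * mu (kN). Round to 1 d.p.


TE_max = W * g * mu
TE_max = 135 * 9.81 * 0.24
TE_max = 1324.35 * 0.24
TE_max = 317.8 kN

317.8


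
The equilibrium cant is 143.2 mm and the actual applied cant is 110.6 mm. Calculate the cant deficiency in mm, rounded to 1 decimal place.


Cant deficiency = equilibrium cant - actual cant
CD = 143.2 - 110.6
CD = 32.6 mm

32.6


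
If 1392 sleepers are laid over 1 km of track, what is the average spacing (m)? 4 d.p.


Spacing = 1000 m / number of sleepers
Spacing = 1000 / 1392
Spacing = 0.7184 m

0.7184


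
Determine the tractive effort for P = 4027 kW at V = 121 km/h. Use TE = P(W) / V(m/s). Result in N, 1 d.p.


Convert: P = 4027 kW = 4027000 W
V = 121 / 3.6 = 33.6111 m/s
TE = 4027000 / 33.6111
TE = 119811.6 N

119811.6


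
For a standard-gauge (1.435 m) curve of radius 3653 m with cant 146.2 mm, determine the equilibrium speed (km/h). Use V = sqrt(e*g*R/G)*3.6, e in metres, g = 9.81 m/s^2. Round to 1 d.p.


Convert cant: e = 146.2 mm = 0.1462 m
V_ms = sqrt(0.1462 * 9.81 * 3653 / 1.435)
V_ms = sqrt(3651.019489) = 60.4237 m/s
V = 60.4237 * 3.6 = 217.5 km/h

217.5


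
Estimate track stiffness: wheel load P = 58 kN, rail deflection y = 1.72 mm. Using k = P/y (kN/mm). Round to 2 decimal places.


Track stiffness k = P / y
k = 58 / 1.72
k = 33.72 kN/mm

33.72


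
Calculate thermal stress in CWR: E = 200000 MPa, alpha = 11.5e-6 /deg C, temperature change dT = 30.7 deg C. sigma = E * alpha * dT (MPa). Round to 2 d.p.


sigma = E * alpha * dT
sigma = 200000 * 11.5e-6 * 30.7
sigma = 2.3 * 30.7
sigma = 70.61 MPa

70.61


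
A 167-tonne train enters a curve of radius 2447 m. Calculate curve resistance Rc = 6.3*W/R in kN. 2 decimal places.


Rc = 6.3 * W / R
Rc = 6.3 * 167 / 2447
Rc = 1052.1 / 2447
Rc = 0.43 kN

0.43


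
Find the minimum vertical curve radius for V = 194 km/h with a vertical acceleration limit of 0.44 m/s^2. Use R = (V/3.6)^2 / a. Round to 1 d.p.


Convert speed: V = 194 / 3.6 = 53.8889 m/s
V^2 = 2904.0123 m^2/s^2
R_v = 2904.0123 / 0.44
R_v = 6600.0 m

6600.0


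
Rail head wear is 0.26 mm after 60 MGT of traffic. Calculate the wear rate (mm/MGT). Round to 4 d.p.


Wear rate = total wear / cumulative tonnage
Rate = 0.26 / 60
Rate = 0.0043 mm/MGT

0.0043


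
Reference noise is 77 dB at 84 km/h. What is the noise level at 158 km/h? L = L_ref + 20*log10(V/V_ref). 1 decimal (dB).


V/V_ref = 158 / 84 = 1.880952
log10(1.880952) = 0.274378
20 * 0.274378 = 5.4876
L = 77 + 5.4876 = 82.5 dB

82.5


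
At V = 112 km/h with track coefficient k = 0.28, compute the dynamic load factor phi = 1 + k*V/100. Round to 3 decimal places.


phi = 1 + k * V / 100
phi = 1 + 0.28 * 112 / 100
phi = 1 + 0.3136
phi = 1.314

1.314


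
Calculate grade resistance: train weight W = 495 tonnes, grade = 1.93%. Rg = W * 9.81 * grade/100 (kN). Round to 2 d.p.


Rg = W * 9.81 * grade / 100
Rg = 495 * 9.81 * 1.93 / 100
Rg = 4855.95 * 0.0193
Rg = 93.72 kN

93.72


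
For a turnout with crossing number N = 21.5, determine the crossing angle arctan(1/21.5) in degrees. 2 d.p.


1/N = 1/21.5 = 0.046512
angle = arctan(0.046512) = 0.046478 rad
angle = 0.046478 * 180/pi = 2.66 degrees

2.66


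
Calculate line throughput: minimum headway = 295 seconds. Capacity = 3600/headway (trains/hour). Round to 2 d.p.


Capacity = 3600 / headway
Capacity = 3600 / 295
Capacity = 12.20 trains/hour

12.20


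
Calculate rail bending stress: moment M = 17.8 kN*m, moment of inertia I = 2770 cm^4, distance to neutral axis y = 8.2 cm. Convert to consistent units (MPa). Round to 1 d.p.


Convert units:
M = 17.8 kN*m = 17800000 N*mm
y = 8.2 cm = 82 mm
I = 2770 cm^4 = 27700000 mm^4
sigma = 17800000 * 82 / 27700000
sigma = 52.7 MPa

52.7


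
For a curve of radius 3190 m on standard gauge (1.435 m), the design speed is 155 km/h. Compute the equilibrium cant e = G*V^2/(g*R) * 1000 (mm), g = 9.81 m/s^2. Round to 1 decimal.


Convert speed: V = 155 / 3.6 = 43.0556 m/s
Apply formula: e = 1.435 * 43.0556^2 / (9.81 * 3190)
e = 1.435 * 1853.7809 / 31293.9
e = 0.085006 m = 85.0 mm

85.0


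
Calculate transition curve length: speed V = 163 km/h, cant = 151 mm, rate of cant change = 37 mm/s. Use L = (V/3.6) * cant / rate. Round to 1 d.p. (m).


Convert speed: V = 163 / 3.6 = 45.2778 m/s
L = 45.2778 * 151 / 37
L = 6836.9444 / 37
L = 184.8 m

184.8


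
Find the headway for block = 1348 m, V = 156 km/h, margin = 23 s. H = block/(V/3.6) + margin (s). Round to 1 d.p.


V = 156 / 3.6 = 43.3333 m/s
Block traversal time = 1348 / 43.3333 = 31.1077 s
Headway = 31.1077 + 23
Headway = 54.1 s

54.1


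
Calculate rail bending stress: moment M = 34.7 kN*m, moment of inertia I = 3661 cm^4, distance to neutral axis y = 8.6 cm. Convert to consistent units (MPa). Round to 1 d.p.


Convert units:
M = 34.7 kN*m = 34700000 N*mm
y = 8.6 cm = 86 mm
I = 3661 cm^4 = 36610000 mm^4
sigma = 34700000 * 86 / 36610000
sigma = 81.5 MPa

81.5


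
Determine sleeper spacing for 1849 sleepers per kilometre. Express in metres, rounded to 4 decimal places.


Spacing = 1000 m / number of sleepers
Spacing = 1000 / 1849
Spacing = 0.5408 m

0.5408


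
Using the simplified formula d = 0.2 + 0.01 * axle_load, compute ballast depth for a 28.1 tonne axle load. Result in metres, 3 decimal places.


d = 0.2 + 0.01 * 28.1
d = 0.2 + 0.281
d = 0.481 m

0.481


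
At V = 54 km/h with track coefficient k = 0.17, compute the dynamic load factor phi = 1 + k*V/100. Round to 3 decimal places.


phi = 1 + k * V / 100
phi = 1 + 0.17 * 54 / 100
phi = 1 + 0.0918
phi = 1.092

1.092


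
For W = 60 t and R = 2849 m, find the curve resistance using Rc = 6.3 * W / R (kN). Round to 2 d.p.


Rc = 6.3 * W / R
Rc = 6.3 * 60 / 2849
Rc = 378.0 / 2849
Rc = 0.13 kN

0.13


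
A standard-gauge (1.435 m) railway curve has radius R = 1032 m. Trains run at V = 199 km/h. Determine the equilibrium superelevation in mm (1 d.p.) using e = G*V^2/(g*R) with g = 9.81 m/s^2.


Convert speed: V = 199 / 3.6 = 55.2778 m/s
Apply formula: e = 1.435 * 55.2778^2 / (9.81 * 1032)
e = 1.435 * 3055.6327 / 10123.92
e = 0.433116 m = 433.1 mm

433.1


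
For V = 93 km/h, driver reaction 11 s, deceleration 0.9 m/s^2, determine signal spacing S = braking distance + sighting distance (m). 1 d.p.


V = 93 / 3.6 = 25.8333 m/s
Braking distance = 25.8333^2 / (2*0.9) = 370.7562 m
Sighting distance = 25.8333 * 11 = 284.1667 m
S = 370.7562 + 284.1667 = 654.9 m

654.9


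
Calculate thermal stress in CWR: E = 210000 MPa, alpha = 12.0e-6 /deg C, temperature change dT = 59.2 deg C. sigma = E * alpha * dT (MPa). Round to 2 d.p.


sigma = E * alpha * dT
sigma = 210000 * 12.0e-6 * 59.2
sigma = 2.52 * 59.2
sigma = 149.18 MPa

149.18


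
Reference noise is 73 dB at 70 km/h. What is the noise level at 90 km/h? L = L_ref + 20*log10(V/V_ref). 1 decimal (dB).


V/V_ref = 90 / 70 = 1.285714
log10(1.285714) = 0.109144
20 * 0.109144 = 2.1829
L = 73 + 2.1829 = 75.2 dB

75.2


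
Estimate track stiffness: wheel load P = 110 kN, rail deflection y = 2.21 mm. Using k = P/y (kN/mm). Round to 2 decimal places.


Track stiffness k = P / y
k = 110 / 2.21
k = 49.77 kN/mm

49.77


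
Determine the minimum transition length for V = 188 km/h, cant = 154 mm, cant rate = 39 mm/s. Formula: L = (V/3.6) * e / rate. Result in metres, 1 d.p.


Convert speed: V = 188 / 3.6 = 52.2222 m/s
L = 52.2222 * 154 / 39
L = 8042.2222 / 39
L = 206.2 m

206.2


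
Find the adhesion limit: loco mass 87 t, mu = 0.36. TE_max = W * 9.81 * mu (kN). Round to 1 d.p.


TE_max = W * g * mu
TE_max = 87 * 9.81 * 0.36
TE_max = 853.47 * 0.36
TE_max = 307.2 kN

307.2


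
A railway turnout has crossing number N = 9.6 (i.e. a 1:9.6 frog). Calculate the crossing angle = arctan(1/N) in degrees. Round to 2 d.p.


1/N = 1/9.6 = 0.104167
angle = arctan(0.104167) = 0.103792 rad
angle = 0.103792 * 180/pi = 5.95 degrees

5.95


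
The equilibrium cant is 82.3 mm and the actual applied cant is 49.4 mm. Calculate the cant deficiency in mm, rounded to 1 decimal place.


Cant deficiency = equilibrium cant - actual cant
CD = 82.3 - 49.4
CD = 32.9 mm

32.9


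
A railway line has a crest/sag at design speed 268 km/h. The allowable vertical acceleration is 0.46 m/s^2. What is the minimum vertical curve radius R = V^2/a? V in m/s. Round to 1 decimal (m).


Convert speed: V = 268 / 3.6 = 74.4444 m/s
V^2 = 5541.9753 m^2/s^2
R_v = 5541.9753 / 0.46
R_v = 12047.8 m

12047.8


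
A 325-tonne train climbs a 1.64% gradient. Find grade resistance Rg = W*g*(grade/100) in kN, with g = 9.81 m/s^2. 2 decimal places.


Rg = W * 9.81 * grade / 100
Rg = 325 * 9.81 * 1.64 / 100
Rg = 3188.25 * 0.0164
Rg = 52.29 kN

52.29


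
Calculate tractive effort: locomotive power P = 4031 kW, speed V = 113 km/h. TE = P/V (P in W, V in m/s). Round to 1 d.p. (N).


Convert: P = 4031 kW = 4031000 W
V = 113 / 3.6 = 31.3889 m/s
TE = 4031000 / 31.3889
TE = 128421.2 N

128421.2


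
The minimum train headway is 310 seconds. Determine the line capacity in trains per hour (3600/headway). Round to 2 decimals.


Capacity = 3600 / headway
Capacity = 3600 / 310
Capacity = 11.61 trains/hour

11.61


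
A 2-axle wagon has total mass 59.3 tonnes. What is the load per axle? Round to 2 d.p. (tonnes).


Load per axle = total weight / number of axles
Load = 59.3 / 2
Load = 29.65 tonnes

29.65


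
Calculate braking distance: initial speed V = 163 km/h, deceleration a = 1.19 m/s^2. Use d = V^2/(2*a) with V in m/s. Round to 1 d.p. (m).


Convert speed: V = 163 / 3.6 = 45.2778 m/s
V^2 = 2050.0772
d = 2050.0772 / (2 * 1.19)
d = 2050.0772 / 2.38
d = 861.4 m

861.4


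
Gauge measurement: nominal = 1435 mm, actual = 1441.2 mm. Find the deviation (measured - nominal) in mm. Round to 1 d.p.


Deviation = measured - nominal
Deviation = 1441.2 - 1435
Deviation = 6.2 mm

6.2


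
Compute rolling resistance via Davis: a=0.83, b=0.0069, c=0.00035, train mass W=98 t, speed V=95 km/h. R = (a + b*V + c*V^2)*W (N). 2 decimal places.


b*V = 0.0069 * 95 = 0.6555
c*V^2 = 0.00035 * 9025 = 3.15875
R_per_t = 0.83 + 0.6555 + 3.15875 = 4.64425 N/t
R_total = 4.64425 * 98 = 455.14 N

455.14


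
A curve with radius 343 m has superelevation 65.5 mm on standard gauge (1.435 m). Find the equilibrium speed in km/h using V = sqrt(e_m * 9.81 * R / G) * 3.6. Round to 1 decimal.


Convert cant: e = 65.5 mm = 0.0655 m
V_ms = sqrt(0.0655 * 9.81 * 343 / 1.435)
V_ms = sqrt(153.586317) = 12.393 m/s
V = 12.393 * 3.6 = 44.6 km/h

44.6


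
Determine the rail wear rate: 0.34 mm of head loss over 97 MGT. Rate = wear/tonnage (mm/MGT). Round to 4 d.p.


Wear rate = total wear / cumulative tonnage
Rate = 0.34 / 97
Rate = 0.0035 mm/MGT

0.0035


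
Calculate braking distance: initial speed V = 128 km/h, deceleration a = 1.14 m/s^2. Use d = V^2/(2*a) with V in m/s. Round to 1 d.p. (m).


Convert speed: V = 128 / 3.6 = 35.5556 m/s
V^2 = 1264.1975
d = 1264.1975 / (2 * 1.14)
d = 1264.1975 / 2.28
d = 554.5 m

554.5


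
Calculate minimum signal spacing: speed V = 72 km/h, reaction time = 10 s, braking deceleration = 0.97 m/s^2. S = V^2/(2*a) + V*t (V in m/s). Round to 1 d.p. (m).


V = 72 / 3.6 = 20.0 m/s
Braking distance = 20.0^2 / (2*0.97) = 206.1856 m
Sighting distance = 20.0 * 10 = 200.0 m
S = 206.1856 + 200.0 = 406.2 m

406.2


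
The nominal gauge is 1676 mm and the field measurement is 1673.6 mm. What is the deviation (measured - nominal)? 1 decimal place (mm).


Deviation = measured - nominal
Deviation = 1673.6 - 1676
Deviation = -2.4 mm

-2.4


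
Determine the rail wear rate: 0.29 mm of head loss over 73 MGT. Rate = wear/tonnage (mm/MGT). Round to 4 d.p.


Wear rate = total wear / cumulative tonnage
Rate = 0.29 / 73
Rate = 0.0040 mm/MGT

0.0040


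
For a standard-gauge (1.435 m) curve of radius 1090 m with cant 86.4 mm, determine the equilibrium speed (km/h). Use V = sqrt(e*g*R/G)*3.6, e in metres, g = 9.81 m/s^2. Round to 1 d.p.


Convert cant: e = 86.4 mm = 0.0864 m
V_ms = sqrt(0.0864 * 9.81 * 1090 / 1.435)
V_ms = sqrt(643.809449) = 25.3734 m/s
V = 25.3734 * 3.6 = 91.3 km/h

91.3


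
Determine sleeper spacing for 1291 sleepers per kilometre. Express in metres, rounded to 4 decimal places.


Spacing = 1000 m / number of sleepers
Spacing = 1000 / 1291
Spacing = 0.7746 m

0.7746


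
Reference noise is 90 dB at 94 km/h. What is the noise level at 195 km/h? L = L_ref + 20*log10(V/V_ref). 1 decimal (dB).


V/V_ref = 195 / 94 = 2.074468
log10(2.074468) = 0.316907
20 * 0.316907 = 6.3381
L = 90 + 6.3381 = 96.3 dB

96.3


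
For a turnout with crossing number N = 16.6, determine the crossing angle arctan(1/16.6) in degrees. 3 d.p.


1/N = 1/16.6 = 0.060241
angle = arctan(0.060241) = 0.060168 rad
angle = 0.060168 * 180/pi = 3.447 degrees

3.447


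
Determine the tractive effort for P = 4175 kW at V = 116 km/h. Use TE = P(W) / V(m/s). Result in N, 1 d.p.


Convert: P = 4175 kW = 4175000 W
V = 116 / 3.6 = 32.2222 m/s
TE = 4175000 / 32.2222
TE = 129569.0 N

129569.0


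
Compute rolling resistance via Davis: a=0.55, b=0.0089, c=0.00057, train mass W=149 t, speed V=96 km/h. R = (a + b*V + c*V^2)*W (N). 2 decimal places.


b*V = 0.0089 * 96 = 0.8544
c*V^2 = 0.00057 * 9216 = 5.25312
R_per_t = 0.55 + 0.8544 + 5.25312 = 6.65752 N/t
R_total = 6.65752 * 149 = 991.97 N

991.97


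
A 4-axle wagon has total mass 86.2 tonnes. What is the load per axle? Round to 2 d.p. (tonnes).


Load per axle = total weight / number of axles
Load = 86.2 / 4
Load = 21.55 tonnes

21.55


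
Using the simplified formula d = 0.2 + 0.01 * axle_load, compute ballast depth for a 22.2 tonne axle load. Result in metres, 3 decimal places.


d = 0.2 + 0.01 * 22.2
d = 0.2 + 0.222
d = 0.422 m

0.422


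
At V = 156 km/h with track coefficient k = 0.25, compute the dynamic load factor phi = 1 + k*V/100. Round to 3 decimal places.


phi = 1 + k * V / 100
phi = 1 + 0.25 * 156 / 100
phi = 1 + 0.39
phi = 1.390

1.390


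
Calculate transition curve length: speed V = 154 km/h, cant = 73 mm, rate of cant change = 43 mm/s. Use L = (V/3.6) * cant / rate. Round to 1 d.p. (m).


Convert speed: V = 154 / 3.6 = 42.7778 m/s
L = 42.7778 * 73 / 43
L = 3122.7778 / 43
L = 72.6 m

72.6


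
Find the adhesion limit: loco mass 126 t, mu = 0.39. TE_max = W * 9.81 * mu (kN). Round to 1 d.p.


TE_max = W * g * mu
TE_max = 126 * 9.81 * 0.39
TE_max = 1236.06 * 0.39
TE_max = 482.1 kN

482.1


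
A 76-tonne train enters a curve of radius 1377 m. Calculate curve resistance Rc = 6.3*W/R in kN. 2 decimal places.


Rc = 6.3 * W / R
Rc = 6.3 * 76 / 1377
Rc = 478.8 / 1377
Rc = 0.35 kN

0.35


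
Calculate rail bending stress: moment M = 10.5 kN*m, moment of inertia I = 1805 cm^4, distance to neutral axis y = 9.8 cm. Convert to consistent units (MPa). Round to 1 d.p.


Convert units:
M = 10.5 kN*m = 10500000 N*mm
y = 9.8 cm = 98 mm
I = 1805 cm^4 = 18050000 mm^4
sigma = 10500000 * 98 / 18050000
sigma = 57.0 MPa

57.0


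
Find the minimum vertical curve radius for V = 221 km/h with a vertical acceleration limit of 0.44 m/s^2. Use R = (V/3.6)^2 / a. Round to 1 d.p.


Convert speed: V = 221 / 3.6 = 61.3889 m/s
V^2 = 3768.5957 m^2/s^2
R_v = 3768.5957 / 0.44
R_v = 8565.0 m

8565.0


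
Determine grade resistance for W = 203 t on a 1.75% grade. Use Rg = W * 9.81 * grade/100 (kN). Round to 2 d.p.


Rg = W * 9.81 * grade / 100
Rg = 203 * 9.81 * 1.75 / 100
Rg = 1991.43 * 0.0175
Rg = 34.85 kN

34.85


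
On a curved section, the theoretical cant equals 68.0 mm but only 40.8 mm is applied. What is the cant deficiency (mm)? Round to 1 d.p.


Cant deficiency = equilibrium cant - actual cant
CD = 68.0 - 40.8
CD = 27.2 mm

27.2


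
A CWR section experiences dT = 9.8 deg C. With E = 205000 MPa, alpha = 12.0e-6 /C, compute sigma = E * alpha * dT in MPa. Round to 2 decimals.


sigma = E * alpha * dT
sigma = 205000 * 12.0e-6 * 9.8
sigma = 2.46 * 9.8
sigma = 24.11 MPa

24.11


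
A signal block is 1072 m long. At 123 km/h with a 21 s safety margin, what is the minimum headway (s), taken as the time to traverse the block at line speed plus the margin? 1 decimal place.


V = 123 / 3.6 = 34.1667 m/s
Block traversal time = 1072 / 34.1667 = 31.3756 s
Headway = 31.3756 + 21
Headway = 52.4 s

52.4


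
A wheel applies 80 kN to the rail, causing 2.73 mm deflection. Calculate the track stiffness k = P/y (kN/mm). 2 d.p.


Track stiffness k = P / y
k = 80 / 2.73
k = 29.30 kN/mm

29.30


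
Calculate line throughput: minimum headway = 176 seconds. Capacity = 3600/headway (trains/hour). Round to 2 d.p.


Capacity = 3600 / headway
Capacity = 3600 / 176
Capacity = 20.45 trains/hour

20.45


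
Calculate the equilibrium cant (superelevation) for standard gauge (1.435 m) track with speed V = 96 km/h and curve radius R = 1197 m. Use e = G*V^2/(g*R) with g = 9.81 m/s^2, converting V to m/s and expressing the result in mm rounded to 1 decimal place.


Convert speed: V = 96 / 3.6 = 26.6667 m/s
Apply formula: e = 1.435 * 26.6667^2 / (9.81 * 1197)
e = 1.435 * 711.1111 / 11742.57
e = 0.086901 m = 86.9 mm

86.9


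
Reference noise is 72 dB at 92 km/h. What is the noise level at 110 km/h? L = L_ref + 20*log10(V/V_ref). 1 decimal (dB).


V/V_ref = 110 / 92 = 1.195652
log10(1.195652) = 0.077605
20 * 0.077605 = 1.5521
L = 72 + 1.5521 = 73.6 dB

73.6


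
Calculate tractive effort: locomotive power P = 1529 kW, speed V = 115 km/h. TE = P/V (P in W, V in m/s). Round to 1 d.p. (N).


Convert: P = 1529 kW = 1529000 W
V = 115 / 3.6 = 31.9444 m/s
TE = 1529000 / 31.9444
TE = 47864.3 N

47864.3


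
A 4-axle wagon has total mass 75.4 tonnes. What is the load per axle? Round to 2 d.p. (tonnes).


Load per axle = total weight / number of axles
Load = 75.4 / 4
Load = 18.85 tonnes

18.85


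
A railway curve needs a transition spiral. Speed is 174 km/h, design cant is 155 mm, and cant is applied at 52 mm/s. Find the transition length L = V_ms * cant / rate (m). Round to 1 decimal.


Convert speed: V = 174 / 3.6 = 48.3333 m/s
L = 48.3333 * 155 / 52
L = 7491.6667 / 52
L = 144.1 m

144.1


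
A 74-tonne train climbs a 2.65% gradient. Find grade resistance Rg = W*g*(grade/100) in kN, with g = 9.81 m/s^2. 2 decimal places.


Rg = W * 9.81 * grade / 100
Rg = 74 * 9.81 * 2.65 / 100
Rg = 725.94 * 0.0265
Rg = 19.24 kN

19.24


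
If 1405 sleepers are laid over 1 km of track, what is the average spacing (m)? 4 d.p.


Spacing = 1000 m / number of sleepers
Spacing = 1000 / 1405
Spacing = 0.7117 m

0.7117


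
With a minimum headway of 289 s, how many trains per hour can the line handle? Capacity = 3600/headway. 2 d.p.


Capacity = 3600 / headway
Capacity = 3600 / 289
Capacity = 12.46 trains/hour

12.46


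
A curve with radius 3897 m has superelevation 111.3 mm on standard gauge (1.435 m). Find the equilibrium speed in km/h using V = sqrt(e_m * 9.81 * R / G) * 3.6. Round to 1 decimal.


Convert cant: e = 111.3 mm = 0.1113 m
V_ms = sqrt(0.1113 * 9.81 * 3897 / 1.435)
V_ms = sqrt(2965.122746) = 54.4529 m/s
V = 54.4529 * 3.6 = 196.0 km/h

196.0


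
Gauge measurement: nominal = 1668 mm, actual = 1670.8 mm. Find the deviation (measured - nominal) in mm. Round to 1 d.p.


Deviation = measured - nominal
Deviation = 1670.8 - 1668
Deviation = 2.8 mm

2.8


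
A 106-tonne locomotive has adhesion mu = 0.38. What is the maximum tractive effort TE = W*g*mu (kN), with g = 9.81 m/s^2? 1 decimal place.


TE_max = W * g * mu
TE_max = 106 * 9.81 * 0.38
TE_max = 1039.86 * 0.38
TE_max = 395.1 kN

395.1


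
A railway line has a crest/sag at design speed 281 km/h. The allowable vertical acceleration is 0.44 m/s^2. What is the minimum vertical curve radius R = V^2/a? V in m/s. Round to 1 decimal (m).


Convert speed: V = 281 / 3.6 = 78.0556 m/s
V^2 = 6092.6698 m^2/s^2
R_v = 6092.6698 / 0.44
R_v = 13847.0 m

13847.0


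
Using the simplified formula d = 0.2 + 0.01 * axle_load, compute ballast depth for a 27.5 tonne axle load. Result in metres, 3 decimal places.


d = 0.2 + 0.01 * 27.5
d = 0.2 + 0.275
d = 0.475 m

0.475


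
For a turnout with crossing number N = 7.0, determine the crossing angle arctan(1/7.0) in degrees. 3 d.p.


1/N = 1/7.0 = 0.142857
angle = arctan(0.142857) = 0.141897 rad
angle = 0.141897 * 180/pi = 8.130 degrees

8.130


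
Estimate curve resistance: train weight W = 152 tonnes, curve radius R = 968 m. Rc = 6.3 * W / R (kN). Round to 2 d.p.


Rc = 6.3 * W / R
Rc = 6.3 * 152 / 968
Rc = 957.6 / 968
Rc = 0.99 kN

0.99


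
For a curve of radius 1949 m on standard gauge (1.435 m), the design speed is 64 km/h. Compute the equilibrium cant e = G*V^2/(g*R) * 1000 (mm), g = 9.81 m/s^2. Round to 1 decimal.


Convert speed: V = 64 / 3.6 = 17.7778 m/s
Apply formula: e = 1.435 * 17.7778^2 / (9.81 * 1949)
e = 1.435 * 316.0494 / 19119.69
e = 0.023721 m = 23.7 mm

23.7


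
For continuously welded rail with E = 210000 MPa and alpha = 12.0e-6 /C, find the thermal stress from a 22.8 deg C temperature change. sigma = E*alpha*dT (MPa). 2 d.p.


sigma = E * alpha * dT
sigma = 210000 * 12.0e-6 * 22.8
sigma = 2.52 * 22.8
sigma = 57.46 MPa

57.46


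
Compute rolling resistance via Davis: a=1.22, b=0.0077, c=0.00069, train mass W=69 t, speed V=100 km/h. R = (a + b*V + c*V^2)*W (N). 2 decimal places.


b*V = 0.0077 * 100 = 0.77
c*V^2 = 0.00069 * 10000 = 6.9
R_per_t = 1.22 + 0.77 + 6.9 = 8.89 N/t
R_total = 8.89 * 69 = 613.41 N

613.41


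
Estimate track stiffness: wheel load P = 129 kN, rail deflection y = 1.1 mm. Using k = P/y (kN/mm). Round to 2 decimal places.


Track stiffness k = P / y
k = 129 / 1.1
k = 117.27 kN/mm

117.27


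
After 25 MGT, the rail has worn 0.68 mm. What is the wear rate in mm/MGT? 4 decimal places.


Wear rate = total wear / cumulative tonnage
Rate = 0.68 / 25
Rate = 0.0272 mm/MGT

0.0272


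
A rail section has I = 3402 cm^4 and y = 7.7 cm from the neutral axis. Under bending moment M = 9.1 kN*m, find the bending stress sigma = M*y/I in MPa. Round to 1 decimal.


Convert units:
M = 9.1 kN*m = 9100000 N*mm
y = 7.7 cm = 77 mm
I = 3402 cm^4 = 34020000 mm^4
sigma = 9100000 * 77 / 34020000
sigma = 20.6 MPa

20.6


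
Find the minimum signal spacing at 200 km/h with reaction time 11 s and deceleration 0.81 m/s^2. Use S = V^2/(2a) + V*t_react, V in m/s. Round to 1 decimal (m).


V = 200 / 3.6 = 55.5556 m/s
Braking distance = 55.5556^2 / (2*0.81) = 1905.1974 m
Sighting distance = 55.5556 * 11 = 611.1111 m
S = 1905.1974 + 611.1111 = 2516.3 m

2516.3


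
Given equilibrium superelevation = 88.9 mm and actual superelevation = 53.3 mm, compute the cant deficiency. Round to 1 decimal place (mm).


Cant deficiency = equilibrium cant - actual cant
CD = 88.9 - 53.3
CD = 35.6 mm

35.6


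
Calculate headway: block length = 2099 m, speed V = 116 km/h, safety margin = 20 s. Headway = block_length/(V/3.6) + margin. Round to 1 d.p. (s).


V = 116 / 3.6 = 32.2222 m/s
Block traversal time = 2099 / 32.2222 = 65.1414 s
Headway = 65.1414 + 20
Headway = 85.1 s

85.1


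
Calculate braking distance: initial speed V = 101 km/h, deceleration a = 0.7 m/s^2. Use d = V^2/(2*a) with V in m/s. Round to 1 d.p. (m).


Convert speed: V = 101 / 3.6 = 28.0556 m/s
V^2 = 787.1142
d = 787.1142 / (2 * 0.7)
d = 787.1142 / 1.4
d = 562.2 m

562.2


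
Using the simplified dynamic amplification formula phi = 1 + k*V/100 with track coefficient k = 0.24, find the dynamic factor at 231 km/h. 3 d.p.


phi = 1 + k * V / 100
phi = 1 + 0.24 * 231 / 100
phi = 1 + 0.5544
phi = 1.554

1.554


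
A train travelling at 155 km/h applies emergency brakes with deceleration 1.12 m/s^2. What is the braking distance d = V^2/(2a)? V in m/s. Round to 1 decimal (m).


Convert speed: V = 155 / 3.6 = 43.0556 m/s
V^2 = 1853.7809
d = 1853.7809 / (2 * 1.12)
d = 1853.7809 / 2.24
d = 827.6 m

827.6


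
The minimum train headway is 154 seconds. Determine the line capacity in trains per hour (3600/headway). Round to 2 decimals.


Capacity = 3600 / headway
Capacity = 3600 / 154
Capacity = 23.38 trains/hour

23.38


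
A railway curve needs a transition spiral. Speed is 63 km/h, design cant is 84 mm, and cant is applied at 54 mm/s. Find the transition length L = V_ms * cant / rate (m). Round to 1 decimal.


Convert speed: V = 63 / 3.6 = 17.5 m/s
L = 17.5 * 84 / 54
L = 1470.0 / 54
L = 27.2 m

27.2


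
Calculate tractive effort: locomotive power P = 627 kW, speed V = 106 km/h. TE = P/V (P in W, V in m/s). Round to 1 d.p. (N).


Convert: P = 627 kW = 627000 W
V = 106 / 3.6 = 29.4444 m/s
TE = 627000 / 29.4444
TE = 21294.3 N

21294.3


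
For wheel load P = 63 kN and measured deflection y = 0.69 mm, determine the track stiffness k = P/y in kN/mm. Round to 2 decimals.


Track stiffness k = P / y
k = 63 / 0.69
k = 91.30 kN/mm

91.30
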